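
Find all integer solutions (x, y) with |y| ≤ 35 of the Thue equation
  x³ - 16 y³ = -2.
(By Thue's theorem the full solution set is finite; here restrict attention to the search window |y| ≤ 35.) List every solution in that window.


The equation is x³ - 16y³ = -2. For fixed y, x³ = 16·y³ − 2, so a solution requires the RHS to be a perfect cube.
Strategy: iterate y from -35 to 35, compute RHS = 16·y³ − 2, and check whether it is a (positive or negative) perfect cube.
Check small values of y:
  y = 0: RHS = -2 is not a perfect cube.
  y = 1: RHS = 14 is not a perfect cube.
  y = -1: RHS = -18 is not a perfect cube.
  y = 2: RHS = 126 is not a perfect cube.
  y = -2: RHS = -130 is not a perfect cube.
  y = 3: RHS = 430 is not a perfect cube.
  y = -3: RHS = -434 is not a perfect cube.
Continuing the search up to |y| = 35 finds no solutions either.
No (x, y) in the scanned range satisfies the equation.

No integer solutions with |y| ≤ 35.


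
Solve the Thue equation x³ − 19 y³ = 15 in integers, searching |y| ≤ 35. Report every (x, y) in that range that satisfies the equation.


The equation is x³ - 19y³ = 15. For fixed y, x³ = 19·y³ + 15, so a solution requires the RHS to be a perfect cube.
Strategy: iterate y from -35 to 35, compute RHS = 19·y³ + 15, and check whether it is a (positive or negative) perfect cube.
Check small values of y:
  y = 0: RHS = 15 is not a perfect cube.
  y = 1: RHS = 34 is not a perfect cube.
  y = -1: RHS = -4 is not a perfect cube.
  y = 2: RHS = 167 is not a perfect cube.
  y = -2: RHS = -137 is not a perfect cube.
  y = 3: RHS = 528 is not a perfect cube.
  y = -3: RHS = -498 is not a perfect cube.
Continuing the search up to |y| = 35 finds no solutions either.
No (x, y) in the scanned range satisfies the equation.

No integer solutions with |y| ≤ 35.


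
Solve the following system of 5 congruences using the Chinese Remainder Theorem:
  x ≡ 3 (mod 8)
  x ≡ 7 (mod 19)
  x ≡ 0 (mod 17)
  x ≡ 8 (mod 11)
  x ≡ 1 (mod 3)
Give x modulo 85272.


Product of moduli M = 8 · 19 · 17 · 11 · 3 = 85272.
Merge one congruence at a time:
  Start: x ≡ 3 (mod 8).
  Combine with x ≡ 7 (mod 19); new modulus lcm = 152.
    Write x = 3 + 8·t and substitute into x ≡ 7 (mod 19): 8·t ≡ 7 − 3 = 4 (mod 19).
    The inverse of 8 mod 19 is 12 (since 8·12 = 96 = 5·19 + 1), so t ≡ 12·4 = 48 ≡ 10 (mod 19).
    Then x = 3 + 8·10 = 83, valid modulo lcm(8, 19) = 152: x ≡ 83 (mod 152).
  Combine with x ≡ 0 (mod 17); new modulus lcm = 2584.
    Write x = 83 + 152·t and substitute into x ≡ 0 (mod 17): 152·t ≡ 0 − 83 = -83 (mod 17).
    Reduce coefficients mod 17: 16·t ≡ 2 (mod 17).
    The inverse of 16 mod 17 is 16 (since 16·16 = 256 = 15·17 + 1), so t ≡ 16·2 = 32 ≡ 15 (mod 17).
    Then x = 83 + 152·15 = 2363, valid modulo lcm(152, 17) = 2584: x ≡ 2363 (mod 2584).
  Combine with x ≡ 8 (mod 11); new modulus lcm = 28424.
    Write x = 2363 + 2584·t and substitute into x ≡ 8 (mod 11): 2584·t ≡ 8 − 2363 = -2355 (mod 11).
    Reduce coefficients mod 11: 10·t ≡ 10 (mod 11).
    The inverse of 10 mod 11 is 10 (since 10·10 = 100 = 9·11 + 1), so t ≡ 10·10 = 100 ≡ 1 (mod 11).
    Then x = 2363 + 2584·1 = 4947, valid modulo lcm(2584, 11) = 28424: x ≡ 4947 (mod 28424).
  Combine with x ≡ 1 (mod 3); new modulus lcm = 85272.
    Write x = 4947 + 28424·t and substitute into x ≡ 1 (mod 3): 28424·t ≡ 1 − 4947 = -4946 (mod 3).
    Reduce coefficients mod 3: 2·t ≡ 1 (mod 3).
    The inverse of 2 mod 3 is 2 (since 2·2 = 4 = 1·3 + 1), so t ≡ 2·1 = 2 ≡ 2 (mod 3).
    Then x = 4947 + 28424·2 = 61795, valid modulo lcm(28424, 3) = 85272: x ≡ 61795 (mod 85272).
Verify against each original: 61795 mod 8 = 3, 61795 mod 19 = 7, 61795 mod 17 = 0, 61795 mod 11 = 8, 61795 mod 3 = 1.

x ≡ 61795 (mod 85272).


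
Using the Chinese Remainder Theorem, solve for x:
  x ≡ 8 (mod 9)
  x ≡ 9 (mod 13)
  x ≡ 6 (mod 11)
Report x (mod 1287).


Moduli 9, 13, 11 are pairwise coprime; by CRT there is a unique solution modulo M = 9 · 13 · 11 = 1287.
Solve pairwise, accumulating the modulus:
  Start with x ≡ 8 (mod 9).
  Combine with x ≡ 9 (mod 13): since gcd(9, 13) = 1, we get a unique residue mod 117.
    Write x = 8 + 9·t and substitute into x ≡ 9 (mod 13): 9·t ≡ 9 − 8 = 1 (mod 13).
    The inverse of 9 mod 13 is 3 (since 9·3 = 27 = 2·13 + 1), so t ≡ 3·1 = 3 ≡ 3 (mod 13).
    Then x = 8 + 9·3 = 35, valid modulo lcm(9, 13) = 117: x ≡ 35 (mod 117).
  Combine with x ≡ 6 (mod 11): since gcd(117, 11) = 1, we get a unique residue mod 1287.
    Write x = 35 + 117·t and substitute into x ≡ 6 (mod 11): 117·t ≡ 6 − 35 = -29 (mod 11).
    Reduce coefficients mod 11: 7·t ≡ 4 (mod 11).
    The inverse of 7 mod 11 is 8 (since 7·8 = 56 = 5·11 + 1), so t ≡ 8·4 = 32 ≡ 10 (mod 11).
    Then x = 35 + 117·10 = 1205, valid modulo lcm(117, 11) = 1287: x ≡ 1205 (mod 1287).
Verify: 1205 mod 9 = 8 ✓, 1205 mod 13 = 9 ✓, 1205 mod 11 = 6 ✓.

x ≡ 1205 (mod 1287).


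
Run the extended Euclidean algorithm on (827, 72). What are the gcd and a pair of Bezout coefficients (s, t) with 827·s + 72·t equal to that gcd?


Euclidean algorithm on (827, 72) — divide until remainder is 0:
  827 = 11 · 72 + 35
  72 = 2 · 35 + 2
  35 = 17 · 2 + 1
  2 = 2 · 1 + 0
gcd(827, 72) = 1.
Track Bezout coefficients alongside the remainders: start with r₀ = 827 = a·1 + b·0 (s = 1, t = 0) and r₁ = 72 = a·0 + b·1 (s = 0, t = 1); each new remainder r_{k+1} = r_{k-1} − q_k·r_k inherits s_{k+1} = s_{k-1} − q_k·s_k, t_{k+1} = t_{k-1} − q_k·t_k, so r_k = a·s_k + b·t_k at every step:
  q = 11: r = 35, s = 1 − 11·0 = 1, t = 0 − 11·1 = -11  (check: 827·1 + 72·(-11) = 35)
  q = 2: r = 2, s = 0 − 2·1 = -2, t = 1 − 2·(-11) = 23  (check: 827·(-2) + 72·23 = 2)
  q = 17: r = 1, s = 1 − 17·(-2) = 35, t = -11 − 17·23 = -402  (check: 827·35 + 72·(-402) = 1)
The row with r = 1 (the gcd) gives the Bezout coefficients s = 35, t = -402.
Result: 827 · (35) + 72 · (-402) = 1.

gcd(827, 72) = 1; s = 35, t = -402 (check: 827·35 + 72·(-402) = 1).


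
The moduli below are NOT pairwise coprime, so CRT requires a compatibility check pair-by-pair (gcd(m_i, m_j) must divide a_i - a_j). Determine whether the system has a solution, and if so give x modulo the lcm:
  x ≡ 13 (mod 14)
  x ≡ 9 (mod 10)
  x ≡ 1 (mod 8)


Moduli 14, 10, 8 are not pairwise coprime, so CRT works modulo lcm(m_i) when all pairwise compatibility conditions hold.
Pairwise compatibility: gcd(m_i, m_j) must divide a_i - a_j for every pair.
Merge one congruence at a time:
  Start: x ≡ 13 (mod 14).
  Combine with x ≡ 9 (mod 10): gcd(14, 10) = 2; 9 - 13 = -4, which IS divisible by 2, so compatible.
    Write x = 13 + 14·t and substitute into x ≡ 9 (mod 10): 14·t ≡ 9 − 13 = -4 (mod 10).
    Divide the congruence (and modulus) by g = 2: 7·t ≡ -2 (mod 5).
    Reduce coefficients mod 5: 2·t ≡ 3 (mod 5).
    The inverse of 2 mod 5 is 3 (since 2·3 = 6 = 1·5 + 1), so t ≡ 3·3 = 9 ≡ 4 (mod 5).
    Then x = 13 + 14·4 = 69, valid modulo lcm(14, 10) = 70: x ≡ 69 (mod 70).
  Combine with x ≡ 1 (mod 8): gcd(70, 8) = 2; 1 - 69 = -68, which IS divisible by 2, so compatible.
    Write x = 69 + 70·t and substitute into x ≡ 1 (mod 8): 70·t ≡ 1 − 69 = -68 (mod 8).
    Divide the congruence (and modulus) by g = 2: 35·t ≡ -34 (mod 4).
    Reduce coefficients mod 4: 3·t ≡ 2 (mod 4).
    The inverse of 3 mod 4 is 3 (since 3·3 = 9 = 2·4 + 1), so t ≡ 3·2 = 6 ≡ 2 (mod 4).
    Then x = 69 + 70·2 = 209, valid modulo lcm(70, 8) = 280: x ≡ 209 (mod 280).
Verify: 209 mod 14 = 13, 209 mod 10 = 9, 209 mod 8 = 1.

x ≡ 209 (mod 280).


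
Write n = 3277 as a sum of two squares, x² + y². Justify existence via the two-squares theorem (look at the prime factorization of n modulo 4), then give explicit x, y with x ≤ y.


Step 1: Factor n = 3277 = 29 · 113.
Step 2: Check the mod-4 condition on each prime factor: 29 ≡ 1 (mod 4), exponent 1; 113 ≡ 1 (mod 4), exponent 1.
All primes ≡ 3 (mod 4) appear to even exponent (or don't appear), so by the two-squares theorem n IS expressible as a sum of two squares.
Step 3: Build a representation. Here n = 29 · 113 is a product of primes ≡ 1 (mod 4). Each prime p ≡ 1 (mod 4) is itself a sum of two squares; find a² by testing p − a² for a perfect square:
  29: 29 − 1² = 28, 29 − 2² = 25 = 5² ⇒ 29 = 2² + 5².
  113: 113 − 1² = 112, 113 − 2² = 109, 113 − 3² = 104, 113 − 4² = 97, 113 − 5² = 88, 113 − 6² = 77, 113 − 7² = 64 = 8² ⇒ 113 = 7² + 8².
  Combine using the Brahmagupta–Fibonacci identity (a² + b²)(c² + d²) = (ac − bd)² + (ad + bc)² = (ac + bd)² + (ad − bc)²:
  29 · 113 = 3277: from (2² + 5²)(7² + 8²), take (2·7 − 5·8, 2·8 + 5·7) = (14 − 40, 16 + 35) = (-26, 51); dropping signs (only squares matter) gives (26, 51); check 26² + 51² = 676 + 2601 = 3277 ✓.
Step 4: Order so x ≤ y and verify: 26² + 51² = 676 + 2601 = 3277 = n. ✓

n = 3277 = 26² + 51² (one valid representation with x ≤ y).


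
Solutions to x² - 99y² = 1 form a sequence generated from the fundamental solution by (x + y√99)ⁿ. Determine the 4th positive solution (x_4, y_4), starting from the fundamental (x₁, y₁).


Step 1: Find the fundamental solution (x₁, y₁) of x² - 99y² = 1.
  Expand √99 as a continued fraction. a₀ = ⌊√99⌋ = 9; iterate m_{k+1} = d_k·a_k − m_k, d_{k+1} = (99 − m_{k+1}²)/d_k, a_{k+1} = ⌊(a₀ + m_{k+1})/d_{k+1}⌋ (starting m₀ = 0, d₀ = 1), with convergents p_k = a_k·p_{k-1} + p_{k-2}, q_k = a_k·q_{k-1} + q_{k-2} (p₋₁ = 1, q₋₁ = 0):
  k = 0: a₀ = 9; p₀/q₀ = 9/1; p₀² − 99·q₀² = 81 − 99 = -18.
  k = 1: m = 9, d = 18, a = ⌊(9 + 9)/18⌋ = 1; p/q = (1·9 + 1)/(1·1 + 0) = 10/1; p² − 99·q² = 100 − 99 = 1.
  The first convergent with p² − 99·q² = 1 gives the fundamental solution (x₁, y₁) = (10, 1).
Step 2: Apply the recurrence (x_{n+1}, y_{n+1}) = (x₁x_n + 99y₁y_n, x₁y_n + y₁x_n) repeatedly.
  From (x_1, y_1) = (10, 1): x_2 = 10·10 + 99·1·1 = 199; y_2 = 10·1 + 1·10 = 20.
  From (x_2, y_2) = (199, 20): x_3 = 10·199 + 99·1·20 = 3970; y_3 = 10·20 + 1·199 = 399.
  From (x_3, y_3) = (3970, 399): x_4 = 10·3970 + 99·1·399 = 79201; y_4 = 10·399 + 1·3970 = 7960.
Step 3: Verify x_4² - 99·y_4² = 6272798401 - 6272798400 = 1 (should be 1). ✓

(x_1, y_1) = (10, 1); (x_4, y_4) = (79201, 7960).


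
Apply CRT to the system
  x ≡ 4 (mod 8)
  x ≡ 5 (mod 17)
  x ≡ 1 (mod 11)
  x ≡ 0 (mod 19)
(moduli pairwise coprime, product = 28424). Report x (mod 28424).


Product of moduli M = 8 · 17 · 11 · 19 = 28424.
Merge one congruence at a time:
  Start: x ≡ 4 (mod 8).
  Combine with x ≡ 5 (mod 17); new modulus lcm = 136.
    Write x = 4 + 8·t and substitute into x ≡ 5 (mod 17): 8·t ≡ 5 − 4 = 1 (mod 17).
    The inverse of 8 mod 17 is 15 (since 8·15 = 120 = 7·17 + 1), so t ≡ 15·1 = 15 ≡ 15 (mod 17).
    Then x = 4 + 8·15 = 124, valid modulo lcm(8, 17) = 136: x ≡ 124 (mod 136).
  Combine with x ≡ 1 (mod 11); new modulus lcm = 1496.
    Write x = 124 + 136·t and substitute into x ≡ 1 (mod 11): 136·t ≡ 1 − 124 = -123 (mod 11).
    Reduce coefficients mod 11: 4·t ≡ 9 (mod 11).
    The inverse of 4 mod 11 is 3 (since 4·3 = 12 = 1·11 + 1), so t ≡ 3·9 = 27 ≡ 5 (mod 11).
    Then x = 124 + 136·5 = 804, valid modulo lcm(136, 11) = 1496: x ≡ 804 (mod 1496).
  Combine with x ≡ 0 (mod 19); new modulus lcm = 28424.
    Write x = 804 + 1496·t and substitute into x ≡ 0 (mod 19): 1496·t ≡ 0 − 804 = -804 (mod 19).
    Reduce coefficients mod 19: 14·t ≡ 13 (mod 19).
    The inverse of 14 mod 19 is 15 (since 14·15 = 210 = 11·19 + 1), so t ≡ 15·13 = 195 ≡ 5 (mod 19).
    Then x = 804 + 1496·5 = 8284, valid modulo lcm(1496, 19) = 28424: x ≡ 8284 (mod 28424).
Verify against each original: 8284 mod 8 = 4, 8284 mod 17 = 5, 8284 mod 11 = 1, 8284 mod 19 = 0.

x ≡ 8284 (mod 28424).


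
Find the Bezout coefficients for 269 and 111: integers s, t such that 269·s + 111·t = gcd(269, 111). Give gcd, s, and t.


Euclidean algorithm on (269, 111) — divide until remainder is 0:
  269 = 2 · 111 + 47
  111 = 2 · 47 + 17
  47 = 2 · 17 + 13
  17 = 1 · 13 + 4
  13 = 3 · 4 + 1
  4 = 4 · 1 + 0
gcd(269, 111) = 1.
Track Bezout coefficients alongside the remainders: start with r₀ = 269 = a·1 + b·0 (s = 1, t = 0) and r₁ = 111 = a·0 + b·1 (s = 0, t = 1); each new remainder r_{k+1} = r_{k-1} − q_k·r_k inherits s_{k+1} = s_{k-1} − q_k·s_k, t_{k+1} = t_{k-1} − q_k·t_k, so r_k = a·s_k + b·t_k at every step:
  q = 2: r = 47, s = 1 − 2·0 = 1, t = 0 − 2·1 = -2  (check: 269·1 + 111·(-2) = 47)
  q = 2: r = 17, s = 0 − 2·1 = -2, t = 1 − 2·(-2) = 5  (check: 269·(-2) + 111·5 = 17)
  q = 2: r = 13, s = 1 − 2·(-2) = 5, t = -2 − 2·5 = -12  (check: 269·5 + 111·(-12) = 13)
  q = 1: r = 4, s = -2 − 1·5 = -7, t = 5 − 1·(-12) = 17  (check: 269·(-7) + 111·17 = 4)
  q = 3: r = 1, s = 5 − 3·(-7) = 26, t = -12 − 3·17 = -63  (check: 269·26 + 111·(-63) = 1)
The row with r = 1 (the gcd) gives the Bezout coefficients s = 26, t = -63.
Result: 269 · (26) + 111 · (-63) = 1.

gcd(269, 111) = 1; s = 26, t = -63 (check: 269·26 + 111·(-63) = 1).


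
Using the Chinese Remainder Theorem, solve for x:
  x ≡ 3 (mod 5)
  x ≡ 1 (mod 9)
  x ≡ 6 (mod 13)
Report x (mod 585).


Moduli 5, 9, 13 are pairwise coprime; by CRT there is a unique solution modulo M = 5 · 9 · 13 = 585.
Solve pairwise, accumulating the modulus:
  Start with x ≡ 3 (mod 5).
  Combine with x ≡ 1 (mod 9): since gcd(5, 9) = 1, we get a unique residue mod 45.
    Write x = 3 + 5·t and substitute into x ≡ 1 (mod 9): 5·t ≡ 1 − 3 = -2 (mod 9).
    Reduce coefficients mod 9: 5·t ≡ 7 (mod 9).
    The inverse of 5 mod 9 is 2 (since 5·2 = 10 = 1·9 + 1), so t ≡ 2·7 = 14 ≡ 5 (mod 9).
    Then x = 3 + 5·5 = 28, valid modulo lcm(5, 9) = 45: x ≡ 28 (mod 45).
  Combine with x ≡ 6 (mod 13): since gcd(45, 13) = 1, we get a unique residue mod 585.
    Write x = 28 + 45·t and substitute into x ≡ 6 (mod 13): 45·t ≡ 6 − 28 = -22 (mod 13).
    Reduce coefficients mod 13: 6·t ≡ 4 (mod 13).
    The inverse of 6 mod 13 is 11 (since 6·11 = 66 = 5·13 + 1), so t ≡ 11·4 = 44 ≡ 5 (mod 13).
    Then x = 28 + 45·5 = 253, valid modulo lcm(45, 13) = 585: x ≡ 253 (mod 585).
Verify: 253 mod 5 = 3 ✓, 253 mod 9 = 1 ✓, 253 mod 13 = 6 ✓.

x ≡ 253 (mod 585).


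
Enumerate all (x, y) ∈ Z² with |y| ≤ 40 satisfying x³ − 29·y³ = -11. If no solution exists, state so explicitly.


The equation is x³ - 29y³ = -11. For fixed y, x³ = 29·y³ − 11, so a solution requires the RHS to be a perfect cube.
Strategy: iterate y from -40 to 40, compute RHS = 29·y³ − 11, and check whether it is a (positive or negative) perfect cube.
Check small values of y:
  y = 0: RHS = -11 is not a perfect cube.
  y = 1: RHS = 18 is not a perfect cube.
  y = -1: RHS = -40 is not a perfect cube.
  y = 2: RHS = 221 is not a perfect cube.
  y = -2: RHS = -243 is not a perfect cube.
  y = 3: RHS = 772 is not a perfect cube.
  y = -3: RHS = -794 is not a perfect cube.
Continuing the search up to |y| = 40 finds no solutions either.
No (x, y) in the scanned range satisfies the equation.

No integer solutions with |y| ≤ 40.


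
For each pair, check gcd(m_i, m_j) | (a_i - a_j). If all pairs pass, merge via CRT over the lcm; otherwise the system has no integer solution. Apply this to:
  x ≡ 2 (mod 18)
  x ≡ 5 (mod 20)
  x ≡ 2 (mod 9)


Moduli 18, 20, 9 are not pairwise coprime, so CRT works modulo lcm(m_i) when all pairwise compatibility conditions hold.
Pairwise compatibility: gcd(m_i, m_j) must divide a_i - a_j for every pair.
Merge one congruence at a time:
  Start: x ≡ 2 (mod 18).
  Combine with x ≡ 5 (mod 20): gcd(18, 20) = 2, and 5 - 2 = 3 is NOT divisible by 2.
    ⇒ system is inconsistent (no integer solution).

No solution (the system is inconsistent).


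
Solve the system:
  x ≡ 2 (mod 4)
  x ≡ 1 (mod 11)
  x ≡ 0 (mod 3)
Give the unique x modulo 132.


Moduli 4, 11, 3 are pairwise coprime; by CRT there is a unique solution modulo M = 4 · 11 · 3 = 132.
Solve pairwise, accumulating the modulus:
  Start with x ≡ 2 (mod 4).
  Combine with x ≡ 1 (mod 11): since gcd(4, 11) = 1, we get a unique residue mod 44.
    Write x = 2 + 4·t and substitute into x ≡ 1 (mod 11): 4·t ≡ 1 − 2 = -1 (mod 11).
    Reduce coefficients mod 11: 4·t ≡ 10 (mod 11).
    The inverse of 4 mod 11 is 3 (since 4·3 = 12 = 1·11 + 1), so t ≡ 3·10 = 30 ≡ 8 (mod 11).
    Then x = 2 + 4·8 = 34, valid modulo lcm(4, 11) = 44: x ≡ 34 (mod 44).
  Combine with x ≡ 0 (mod 3): since gcd(44, 3) = 1, we get a unique residue mod 132.
    Write x = 34 + 44·t and substitute into x ≡ 0 (mod 3): 44·t ≡ 0 − 34 = -34 (mod 3).
    Reduce coefficients mod 3: 2·t ≡ 2 (mod 3).
    The inverse of 2 mod 3 is 2 (since 2·2 = 4 = 1·3 + 1), so t ≡ 2·2 = 4 ≡ 1 (mod 3).
    Then x = 34 + 44·1 = 78, valid modulo lcm(44, 3) = 132: x ≡ 78 (mod 132).
Verify: 78 mod 4 = 2 ✓, 78 mod 11 = 1 ✓, 78 mod 3 = 0 ✓.

x ≡ 78 (mod 132).


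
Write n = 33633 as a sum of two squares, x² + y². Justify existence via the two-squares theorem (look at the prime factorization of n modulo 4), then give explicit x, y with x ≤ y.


Step 1: Factor n = 33633 = 3^2 · 37 · 101.
Step 2: Check the mod-4 condition on each prime factor: 3 ≡ 3 (mod 4), exponent 2 (must be even); 37 ≡ 1 (mod 4), exponent 1; 101 ≡ 1 (mod 4), exponent 1.
All primes ≡ 3 (mod 4) appear to even exponent (or don't appear), so by the two-squares theorem n IS expressible as a sum of two squares.
Step 3: Build a representation. Group n = k² · m with k = 3 and m = 37 · 101 = 3737 (a product of primes ≡ 1 (mod 4)); a representation of m scales to one of n via (k·x)² + (k·y)² = k²(x² + y²). Each prime p ≡ 1 (mod 4) is itself a sum of two squares; find a² by testing p − a² for a perfect square:
  37: 37 − 1² = 36 = 6² ⇒ 37 = 1² + 6².
  101: 101 − 1² = 100 = 10² ⇒ 101 = 1² + 10².
  Combine using the Brahmagupta–Fibonacci identity (a² + b²)(c² + d²) = (ac − bd)² + (ad + bc)² = (ac + bd)² + (ad − bc)²:
  37 · 101 = 3737: from (1² + 6²)(1² + 10²), take (1·1 − 6·10, 1·10 + 6·1) = (1 − 60, 10 + 6) = (-59, 16); dropping signs (only squares matter) gives (59, 16); check 59² + 16² = 3481 + 256 = 3737 ✓.
  Scale by k = 3: (3·59, 3·16) = (177, 48).
Step 4: Order so x ≤ y and verify: 48² + 177² = 2304 + 31329 = 33633 = n. ✓

n = 33633 = 48² + 177² (one valid representation with x ≤ y).


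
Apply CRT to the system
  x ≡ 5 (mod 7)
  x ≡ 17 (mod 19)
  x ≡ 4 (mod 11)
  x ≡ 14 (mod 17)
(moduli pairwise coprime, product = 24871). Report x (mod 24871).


Product of moduli M = 7 · 19 · 11 · 17 = 24871.
Merge one congruence at a time:
  Start: x ≡ 5 (mod 7).
  Combine with x ≡ 17 (mod 19); new modulus lcm = 133.
    Write x = 5 + 7·t and substitute into x ≡ 17 (mod 19): 7·t ≡ 17 − 5 = 12 (mod 19).
    The inverse of 7 mod 19 is 11 (since 7·11 = 77 = 4·19 + 1), so t ≡ 11·12 = 132 ≡ 18 (mod 19).
    Then x = 5 + 7·18 = 131, valid modulo lcm(7, 19) = 133: x ≡ 131 (mod 133).
  Combine with x ≡ 4 (mod 11); new modulus lcm = 1463.
    Write x = 131 + 133·t and substitute into x ≡ 4 (mod 11): 133·t ≡ 4 − 131 = -127 (mod 11).
    Reduce coefficients mod 11: 1·t ≡ 5 (mod 11).
    So t ≡ 5 (mod 11).
    Then x = 131 + 133·5 = 796, valid modulo lcm(133, 11) = 1463: x ≡ 796 (mod 1463).
  Combine with x ≡ 14 (mod 17); new modulus lcm = 24871.
    Write x = 796 + 1463·t and substitute into x ≡ 14 (mod 17): 1463·t ≡ 14 − 796 = -782 (mod 17).
    Reduce coefficients mod 17: 1·t ≡ 0 (mod 17).
    So t ≡ 0 (mod 17).
    Then x = 796 + 1463·0 = 796, valid modulo lcm(1463, 17) = 24871: x ≡ 796 (mod 24871).
Verify against each original: 796 mod 7 = 5, 796 mod 19 = 17, 796 mod 11 = 4, 796 mod 17 = 14.

x ≡ 796 (mod 24871).


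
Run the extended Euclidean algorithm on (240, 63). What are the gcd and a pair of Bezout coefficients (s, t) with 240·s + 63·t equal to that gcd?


Euclidean algorithm on (240, 63) — divide until remainder is 0:
  240 = 3 · 63 + 51
  63 = 1 · 51 + 12
  51 = 4 · 12 + 3
  12 = 4 · 3 + 0
gcd(240, 63) = 3.
Track Bezout coefficients alongside the remainders: start with r₀ = 240 = a·1 + b·0 (s = 1, t = 0) and r₁ = 63 = a·0 + b·1 (s = 0, t = 1); each new remainder r_{k+1} = r_{k-1} − q_k·r_k inherits s_{k+1} = s_{k-1} − q_k·s_k, t_{k+1} = t_{k-1} − q_k·t_k, so r_k = a·s_k + b·t_k at every step:
  q = 3: r = 51, s = 1 − 3·0 = 1, t = 0 − 3·1 = -3  (check: 240·1 + 63·(-3) = 51)
  q = 1: r = 12, s = 0 − 1·1 = -1, t = 1 − 1·(-3) = 4  (check: 240·(-1) + 63·4 = 12)
  q = 4: r = 3, s = 1 − 4·(-1) = 5, t = -3 − 4·4 = -19  (check: 240·5 + 63·(-19) = 3)
The row with r = 3 (the gcd) gives the Bezout coefficients s = 5, t = -19.
Result: 240 · (5) + 63 · (-19) = 3.

gcd(240, 63) = 3; s = 5, t = -19 (check: 240·5 + 63·(-19) = 3).


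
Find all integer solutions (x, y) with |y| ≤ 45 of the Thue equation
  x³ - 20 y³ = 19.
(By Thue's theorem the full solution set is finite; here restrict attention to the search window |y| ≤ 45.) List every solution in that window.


The equation is x³ - 20y³ = 19. For fixed y, x³ = 20·y³ + 19, so a solution requires the RHS to be a perfect cube.
Strategy: iterate y from -45 to 45, compute RHS = 20·y³ + 19, and check whether it is a (positive or negative) perfect cube.
Check small values of y:
  y = 0: RHS = 19 is not a perfect cube.
  y = 1: RHS = 39 is not a perfect cube.
  y = -1: RHS = -1 = (-1)³ ⇒ x = -1 works.
  y = 2: RHS = 179 is not a perfect cube.
  y = -2: RHS = -141 is not a perfect cube.
  y = 3: RHS = 559 is not a perfect cube.
  y = -3: RHS = -521 is not a perfect cube.
Continuing the search up to |y| = 45 finds no further solutions beyond those listed.
Collected solutions: (-1, -1).

Solutions (with |y| ≤ 45): (-1, -1).


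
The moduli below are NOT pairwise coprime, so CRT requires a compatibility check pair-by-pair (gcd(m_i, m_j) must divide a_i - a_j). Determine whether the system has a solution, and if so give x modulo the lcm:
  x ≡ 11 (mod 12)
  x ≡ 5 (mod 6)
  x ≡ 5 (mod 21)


Moduli 12, 6, 21 are not pairwise coprime, so CRT works modulo lcm(m_i) when all pairwise compatibility conditions hold.
Pairwise compatibility: gcd(m_i, m_j) must divide a_i - a_j for every pair.
Merge one congruence at a time:
  Start: x ≡ 11 (mod 12).
  Combine with x ≡ 5 (mod 6): gcd(12, 6) = 6; 5 - 11 = -6, which IS divisible by 6, so compatible.
    Write x = 11 + 12·t and substitute into x ≡ 5 (mod 6): 12·t ≡ 5 − 11 = -6 (mod 6).
    Divide the congruence (and modulus) by g = 6: 2·t ≡ -1 (mod 1).
    Modulo 1 every t works; take t = 0.
    Then x = 11 + 12·0 = 11, valid modulo lcm(12, 6) = 12: x ≡ 11 (mod 12).
  Combine with x ≡ 5 (mod 21): gcd(12, 21) = 3; 5 - 11 = -6, which IS divisible by 3, so compatible.
    Write x = 11 + 12·t and substitute into x ≡ 5 (mod 21): 12·t ≡ 5 − 11 = -6 (mod 21).
    Divide the congruence (and modulus) by g = 3: 4·t ≡ -2 (mod 7).
    Reduce coefficients mod 7: 4·t ≡ 5 (mod 7).
    The inverse of 4 mod 7 is 2 (since 4·2 = 8 = 1·7 + 1), so t ≡ 2·5 = 10 ≡ 3 (mod 7).
    Then x = 11 + 12·3 = 47, valid modulo lcm(12, 21) = 84: x ≡ 47 (mod 84).
Verify: 47 mod 12 = 11, 47 mod 6 = 5, 47 mod 21 = 5.

x ≡ 47 (mod 84).


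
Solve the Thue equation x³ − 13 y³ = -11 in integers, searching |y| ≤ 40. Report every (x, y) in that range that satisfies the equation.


The equation is x³ - 13y³ = -11. For fixed y, x³ = 13·y³ − 11, so a solution requires the RHS to be a perfect cube.
Strategy: iterate y from -40 to 40, compute RHS = 13·y³ − 11, and check whether it is a (positive or negative) perfect cube.
Check small values of y:
  y = 0: RHS = -11 is not a perfect cube.
  y = 1: RHS = 2 is not a perfect cube.
  y = -1: RHS = -24 is not a perfect cube.
  y = 2: RHS = 93 is not a perfect cube.
  y = -2: RHS = -115 is not a perfect cube.
  y = 3: RHS = 340 is not a perfect cube.
  y = -3: RHS = -362 is not a perfect cube.
Continuing the search up to |y| = 40 finds no solutions either.
No (x, y) in the scanned range satisfies the equation.

No integer solutions with |y| ≤ 40.


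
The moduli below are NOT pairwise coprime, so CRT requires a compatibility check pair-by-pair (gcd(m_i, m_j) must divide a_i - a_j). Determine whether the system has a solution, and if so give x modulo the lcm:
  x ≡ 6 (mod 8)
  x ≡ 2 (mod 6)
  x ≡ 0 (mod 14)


Moduli 8, 6, 14 are not pairwise coprime, so CRT works modulo lcm(m_i) when all pairwise compatibility conditions hold.
Pairwise compatibility: gcd(m_i, m_j) must divide a_i - a_j for every pair.
Merge one congruence at a time:
  Start: x ≡ 6 (mod 8).
  Combine with x ≡ 2 (mod 6): gcd(8, 6) = 2; 2 - 6 = -4, which IS divisible by 2, so compatible.
    Write x = 6 + 8·t and substitute into x ≡ 2 (mod 6): 8·t ≡ 2 − 6 = -4 (mod 6).
    Divide the congruence (and modulus) by g = 2: 4·t ≡ -2 (mod 3).
    Reduce coefficients mod 3: 1·t ≡ 1 (mod 3).
    So t ≡ 1 (mod 3).
    Then x = 6 + 8·1 = 14, valid modulo lcm(8, 6) = 24: x ≡ 14 (mod 24).
  Combine with x ≡ 0 (mod 14): gcd(24, 14) = 2; 0 - 14 = -14, which IS divisible by 2, so compatible.
    Write x = 14 + 24·t and substitute into x ≡ 0 (mod 14): 24·t ≡ 0 − 14 = -14 (mod 14).
    Divide the congruence (and modulus) by g = 2: 12·t ≡ -7 (mod 7).
    Reduce coefficients mod 7: 5·t ≡ 0 (mod 7).
    The inverse of 5 mod 7 is 3 (since 5·3 = 15 = 2·7 + 1), so t ≡ 3·0 = 0 ≡ 0 (mod 7).
    Then x = 14 + 24·0 = 14, valid modulo lcm(24, 14) = 168: x ≡ 14 (mod 168).
Verify: 14 mod 8 = 6, 14 mod 6 = 2, 14 mod 14 = 0.

x ≡ 14 (mod 168).


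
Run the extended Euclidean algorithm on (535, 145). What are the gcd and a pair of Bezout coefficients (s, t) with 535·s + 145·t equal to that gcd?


Euclidean algorithm on (535, 145) — divide until remainder is 0:
  535 = 3 · 145 + 100
  145 = 1 · 100 + 45
  100 = 2 · 45 + 10
  45 = 4 · 10 + 5
  10 = 2 · 5 + 0
gcd(535, 145) = 5.
Track Bezout coefficients alongside the remainders: start with r₀ = 535 = a·1 + b·0 (s = 1, t = 0) and r₁ = 145 = a·0 + b·1 (s = 0, t = 1); each new remainder r_{k+1} = r_{k-1} − q_k·r_k inherits s_{k+1} = s_{k-1} − q_k·s_k, t_{k+1} = t_{k-1} − q_k·t_k, so r_k = a·s_k + b·t_k at every step:
  q = 3: r = 100, s = 1 − 3·0 = 1, t = 0 − 3·1 = -3  (check: 535·1 + 145·(-3) = 100)
  q = 1: r = 45, s = 0 − 1·1 = -1, t = 1 − 1·(-3) = 4  (check: 535·(-1) + 145·4 = 45)
  q = 2: r = 10, s = 1 − 2·(-1) = 3, t = -3 − 2·4 = -11  (check: 535·3 + 145·(-11) = 10)
  q = 4: r = 5, s = -1 − 4·3 = -13, t = 4 − 4·(-11) = 48  (check: 535·(-13) + 145·48 = 5)
The row with r = 5 (the gcd) gives the Bezout coefficients s = -13, t = 48.
Result: 535 · (-13) + 145 · (48) = 5.

gcd(535, 145) = 5; s = -13, t = 48 (check: 535·(-13) + 145·48 = 5).


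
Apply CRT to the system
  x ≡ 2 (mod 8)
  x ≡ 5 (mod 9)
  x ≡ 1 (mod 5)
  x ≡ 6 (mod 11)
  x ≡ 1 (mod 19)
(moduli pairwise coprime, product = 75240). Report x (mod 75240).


Product of moduli M = 8 · 9 · 5 · 11 · 19 = 75240.
Merge one congruence at a time:
  Start: x ≡ 2 (mod 8).
  Combine with x ≡ 5 (mod 9); new modulus lcm = 72.
    Write x = 2 + 8·t and substitute into x ≡ 5 (mod 9): 8·t ≡ 5 − 2 = 3 (mod 9).
    The inverse of 8 mod 9 is 8 (since 8·8 = 64 = 7·9 + 1), so t ≡ 8·3 = 24 ≡ 6 (mod 9).
    Then x = 2 + 8·6 = 50, valid modulo lcm(8, 9) = 72: x ≡ 50 (mod 72).
  Combine with x ≡ 1 (mod 5); new modulus lcm = 360.
    Write x = 50 + 72·t and substitute into x ≡ 1 (mod 5): 72·t ≡ 1 − 50 = -49 (mod 5).
    Reduce coefficients mod 5: 2·t ≡ 1 (mod 5).
    The inverse of 2 mod 5 is 3 (since 2·3 = 6 = 1·5 + 1), so t ≡ 3·1 = 3 ≡ 3 (mod 5).
    Then x = 50 + 72·3 = 266, valid modulo lcm(72, 5) = 360: x ≡ 266 (mod 360).
  Combine with x ≡ 6 (mod 11); new modulus lcm = 3960.
    Write x = 266 + 360·t and substitute into x ≡ 6 (mod 11): 360·t ≡ 6 − 266 = -260 (mod 11).
    Reduce coefficients mod 11: 8·t ≡ 4 (mod 11).
    The inverse of 8 mod 11 is 7 (since 8·7 = 56 = 5·11 + 1), so t ≡ 7·4 = 28 ≡ 6 (mod 11).
    Then x = 266 + 360·6 = 2426, valid modulo lcm(360, 11) = 3960: x ≡ 2426 (mod 3960).
  Combine with x ≡ 1 (mod 19); new modulus lcm = 75240.
    Write x = 2426 + 3960·t and substitute into x ≡ 1 (mod 19): 3960·t ≡ 1 − 2426 = -2425 (mod 19).
    Reduce coefficients mod 19: 8·t ≡ 7 (mod 19).
    The inverse of 8 mod 19 is 12 (since 8·12 = 96 = 5·19 + 1), so t ≡ 12·7 = 84 ≡ 8 (mod 19).
    Then x = 2426 + 3960·8 = 34106, valid modulo lcm(3960, 19) = 75240: x ≡ 34106 (mod 75240).
Verify against each original: 34106 mod 8 = 2, 34106 mod 9 = 5, 34106 mod 5 = 1, 34106 mod 11 = 6, 34106 mod 19 = 1.

x ≡ 34106 (mod 75240).


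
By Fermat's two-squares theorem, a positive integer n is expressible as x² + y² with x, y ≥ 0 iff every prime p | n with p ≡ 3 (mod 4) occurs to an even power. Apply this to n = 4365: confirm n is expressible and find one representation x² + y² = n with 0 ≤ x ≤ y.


Step 1: Factor n = 4365 = 3^2 · 5 · 97.
Step 2: Check the mod-4 condition on each prime factor: 3 ≡ 3 (mod 4), exponent 2 (must be even); 5 ≡ 1 (mod 4), exponent 1; 97 ≡ 1 (mod 4), exponent 1.
All primes ≡ 3 (mod 4) appear to even exponent (or don't appear), so by the two-squares theorem n IS expressible as a sum of two squares.
Step 3: Build a representation. Group n = k² · m with k = 3 and m = 5 · 97 = 485 (a product of primes ≡ 1 (mod 4)); a representation of m scales to one of n via (k·x)² + (k·y)² = k²(x² + y²). Each prime p ≡ 1 (mod 4) is itself a sum of two squares; find a² by testing p − a² for a perfect square:
  5: 5 − 1² = 4 = 2² ⇒ 5 = 1² + 2².
  97: 97 − 1² = 96, 97 − 2² = 93, 97 − 3² = 88, 97 − 4² = 81 = 9² ⇒ 97 = 4² + 9².
  Combine using the Brahmagupta–Fibonacci identity (a² + b²)(c² + d²) = (ac − bd)² + (ad + bc)² = (ac + bd)² + (ad − bc)²:
  5 · 97 = 485: from (1² + 2²)(4² + 9²), take (1·4 − 2·9, 1·9 + 2·4) = (4 − 18, 9 + 8) = (-14, 17); dropping signs (only squares matter) gives (14, 17); check 14² + 17² = 196 + 289 = 485 ✓.
  Scale by k = 3: (3·14, 3·17) = (42, 51).
Step 4: Order so x ≤ y and verify: 42² + 51² = 1764 + 2601 = 4365 = n. ✓

n = 4365 = 42² + 51² (one valid representation with x ≤ y).


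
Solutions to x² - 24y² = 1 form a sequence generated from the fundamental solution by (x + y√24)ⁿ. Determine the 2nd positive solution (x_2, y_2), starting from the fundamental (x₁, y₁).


Step 1: Find the fundamental solution (x₁, y₁) of x² - 24y² = 1.
  Expand √24 as a continued fraction. a₀ = ⌊√24⌋ = 4; iterate m_{k+1} = d_k·a_k − m_k, d_{k+1} = (24 − m_{k+1}²)/d_k, a_{k+1} = ⌊(a₀ + m_{k+1})/d_{k+1}⌋ (starting m₀ = 0, d₀ = 1), with convergents p_k = a_k·p_{k-1} + p_{k-2}, q_k = a_k·q_{k-1} + q_{k-2} (p₋₁ = 1, q₋₁ = 0):
  k = 0: a₀ = 4; p₀/q₀ = 4/1; p₀² − 24·q₀² = 16 − 24 = -8.
  k = 1: m = 4, d = 8, a = ⌊(4 + 4)/8⌋ = 1; p/q = (1·4 + 1)/(1·1 + 0) = 5/1; p² − 24·q² = 25 − 24 = 1.
  The first convergent with p² − 24·q² = 1 gives the fundamental solution (x₁, y₁) = (5, 1).
Step 2: Apply the recurrence (x_{n+1}, y_{n+1}) = (x₁x_n + 24y₁y_n, x₁y_n + y₁x_n) repeatedly.
  From (x_1, y_1) = (5, 1): x_2 = 5·5 + 24·1·1 = 49; y_2 = 5·1 + 1·5 = 10.
Step 3: Verify x_2² - 24·y_2² = 2401 - 2400 = 1 (should be 1). ✓

(x_1, y_1) = (5, 1); (x_2, y_2) = (49, 10).


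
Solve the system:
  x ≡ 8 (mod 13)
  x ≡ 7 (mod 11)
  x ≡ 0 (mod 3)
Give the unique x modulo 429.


Moduli 13, 11, 3 are pairwise coprime; by CRT there is a unique solution modulo M = 13 · 11 · 3 = 429.
Solve pairwise, accumulating the modulus:
  Start with x ≡ 8 (mod 13).
  Combine with x ≡ 7 (mod 11): since gcd(13, 11) = 1, we get a unique residue mod 143.
    Write x = 8 + 13·t and substitute into x ≡ 7 (mod 11): 13·t ≡ 7 − 8 = -1 (mod 11).
    Reduce coefficients mod 11: 2·t ≡ 10 (mod 11).
    The inverse of 2 mod 11 is 6 (since 2·6 = 12 = 1·11 + 1), so t ≡ 6·10 = 60 ≡ 5 (mod 11).
    Then x = 8 + 13·5 = 73, valid modulo lcm(13, 11) = 143: x ≡ 73 (mod 143).
  Combine with x ≡ 0 (mod 3): since gcd(143, 3) = 1, we get a unique residue mod 429.
    Write x = 73 + 143·t and substitute into x ≡ 0 (mod 3): 143·t ≡ 0 − 73 = -73 (mod 3).
    Reduce coefficients mod 3: 2·t ≡ 2 (mod 3).
    The inverse of 2 mod 3 is 2 (since 2·2 = 4 = 1·3 + 1), so t ≡ 2·2 = 4 ≡ 1 (mod 3).
    Then x = 73 + 143·1 = 216, valid modulo lcm(143, 3) = 429: x ≡ 216 (mod 429).
Verify: 216 mod 13 = 8 ✓, 216 mod 11 = 7 ✓, 216 mod 3 = 0 ✓.

x ≡ 216 (mod 429).


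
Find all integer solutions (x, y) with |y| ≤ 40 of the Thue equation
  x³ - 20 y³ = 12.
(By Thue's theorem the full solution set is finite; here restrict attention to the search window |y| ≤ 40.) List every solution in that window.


The equation is x³ - 20y³ = 12. For fixed y, x³ = 20·y³ + 12, so a solution requires the RHS to be a perfect cube.
Strategy: iterate y from -40 to 40, compute RHS = 20·y³ + 12, and check whether it is a (positive or negative) perfect cube.
Check small values of y:
  y = 0: RHS = 12 is not a perfect cube.
  y = 1: RHS = 32 is not a perfect cube.
  y = -1: RHS = -8 = (-2)³ ⇒ x = -2 works.
  y = 2: RHS = 172 is not a perfect cube.
  y = -2: RHS = -148 is not a perfect cube.
  y = 3: RHS = 552 is not a perfect cube.
  y = -3: RHS = -528 is not a perfect cube.
Continuing the search up to |y| = 40 finds no further solutions beyond those listed.
Collected solutions: (-2, -1).

Solutions (with |y| ≤ 40): (-2, -1).


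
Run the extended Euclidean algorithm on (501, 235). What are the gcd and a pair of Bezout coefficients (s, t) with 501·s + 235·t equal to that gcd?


Euclidean algorithm on (501, 235) — divide until remainder is 0:
  501 = 2 · 235 + 31
  235 = 7 · 31 + 18
  31 = 1 · 18 + 13
  18 = 1 · 13 + 5
  13 = 2 · 5 + 3
  5 = 1 · 3 + 2
  3 = 1 · 2 + 1
  2 = 2 · 1 + 0
gcd(501, 235) = 1.
Track Bezout coefficients alongside the remainders: start with r₀ = 501 = a·1 + b·0 (s = 1, t = 0) and r₁ = 235 = a·0 + b·1 (s = 0, t = 1); each new remainder r_{k+1} = r_{k-1} − q_k·r_k inherits s_{k+1} = s_{k-1} − q_k·s_k, t_{k+1} = t_{k-1} − q_k·t_k, so r_k = a·s_k + b·t_k at every step:
  q = 2: r = 31, s = 1 − 2·0 = 1, t = 0 − 2·1 = -2  (check: 501·1 + 235·(-2) = 31)
  q = 7: r = 18, s = 0 − 7·1 = -7, t = 1 − 7·(-2) = 15  (check: 501·(-7) + 235·15 = 18)
  q = 1: r = 13, s = 1 − 1·(-7) = 8, t = -2 − 1·15 = -17  (check: 501·8 + 235·(-17) = 13)
  q = 1: r = 5, s = -7 − 1·8 = -15, t = 15 − 1·(-17) = 32  (check: 501·(-15) + 235·32 = 5)
  q = 2: r = 3, s = 8 − 2·(-15) = 38, t = -17 − 2·32 = -81  (check: 501·38 + 235·(-81) = 3)
  q = 1: r = 2, s = -15 − 1·38 = -53, t = 32 − 1·(-81) = 113  (check: 501·(-53) + 235·113 = 2)
  q = 1: r = 1, s = 38 − 1·(-53) = 91, t = -81 − 1·113 = -194  (check: 501·91 + 235·(-194) = 1)
The row with r = 1 (the gcd) gives the Bezout coefficients s = 91, t = -194.
Result: 501 · (91) + 235 · (-194) = 1.

gcd(501, 235) = 1; s = 91, t = -194 (check: 501·91 + 235·(-194) = 1).


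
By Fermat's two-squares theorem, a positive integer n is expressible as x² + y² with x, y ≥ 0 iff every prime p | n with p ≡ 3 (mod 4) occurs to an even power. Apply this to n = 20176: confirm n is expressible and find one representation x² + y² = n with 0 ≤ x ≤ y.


Step 1: Factor n = 20176 = 2^4 · 13 · 97.
Step 2: Check the mod-4 condition on each prime factor: 2 = 2 (special); 13 ≡ 1 (mod 4), exponent 1; 97 ≡ 1 (mod 4), exponent 1.
All primes ≡ 3 (mod 4) appear to even exponent (or don't appear), so by the two-squares theorem n IS expressible as a sum of two squares.
Step 3: Build a representation. Group n = k² · m with k = 4 and m = 13 · 97 = 1261 (a product of primes ≡ 1 (mod 4)); a representation of m scales to one of n via (k·x)² + (k·y)² = k²(x² + y²). Each prime p ≡ 1 (mod 4) is itself a sum of two squares; find a² by testing p − a² for a perfect square:
  13: 13 − 1² = 12, 13 − 2² = 9 = 3² ⇒ 13 = 2² + 3².
  97: 97 − 1² = 96, 97 − 2² = 93, 97 − 3² = 88, 97 − 4² = 81 = 9² ⇒ 97 = 4² + 9².
  Combine using the Brahmagupta–Fibonacci identity (a² + b²)(c² + d²) = (ac − bd)² + (ad + bc)² = (ac + bd)² + (ad − bc)²:
  13 · 97 = 1261: from (2² + 3²)(4² + 9²), take (2·4 − 3·9, 2·9 + 3·4) = (8 − 27, 18 + 12) = (-19, 30); dropping signs (only squares matter) gives (19, 30); check 19² + 30² = 361 + 900 = 1261 ✓.
  Scale by k = 4: (4·19, 4·30) = (76, 120).
Step 4: Order so x ≤ y and verify: 76² + 120² = 5776 + 14400 = 20176 = n. ✓

n = 20176 = 76² + 120² (one valid representation with x ≤ y).


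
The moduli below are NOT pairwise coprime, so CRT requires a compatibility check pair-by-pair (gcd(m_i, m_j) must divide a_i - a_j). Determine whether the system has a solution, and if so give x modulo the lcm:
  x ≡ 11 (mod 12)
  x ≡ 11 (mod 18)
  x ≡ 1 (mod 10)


Moduli 12, 18, 10 are not pairwise coprime, so CRT works modulo lcm(m_i) when all pairwise compatibility conditions hold.
Pairwise compatibility: gcd(m_i, m_j) must divide a_i - a_j for every pair.
Merge one congruence at a time:
  Start: x ≡ 11 (mod 12).
  Combine with x ≡ 11 (mod 18): gcd(12, 18) = 6; 11 - 11 = 0, which IS divisible by 6, so compatible.
    Write x = 11 + 12·t and substitute into x ≡ 11 (mod 18): 12·t ≡ 11 − 11 = 0 (mod 18).
    Divide the congruence (and modulus) by g = 6: 2·t ≡ 0 (mod 3).
    The inverse of 2 mod 3 is 2 (since 2·2 = 4 = 1·3 + 1), so t ≡ 2·0 = 0 ≡ 0 (mod 3).
    Then x = 11 + 12·0 = 11, valid modulo lcm(12, 18) = 36: x ≡ 11 (mod 36).
  Combine with x ≡ 1 (mod 10): gcd(36, 10) = 2; 1 - 11 = -10, which IS divisible by 2, so compatible.
    Write x = 11 + 36·t and substitute into x ≡ 1 (mod 10): 36·t ≡ 1 − 11 = -10 (mod 10).
    Divide the congruence (and modulus) by g = 2: 18·t ≡ -5 (mod 5).
    Reduce coefficients mod 5: 3·t ≡ 0 (mod 5).
    The inverse of 3 mod 5 is 2 (since 3·2 = 6 = 1·5 + 1), so t ≡ 2·0 = 0 ≡ 0 (mod 5).
    Then x = 11 + 36·0 = 11, valid modulo lcm(36, 10) = 180: x ≡ 11 (mod 180).
Verify: 11 mod 12 = 11, 11 mod 18 = 11, 11 mod 10 = 1.

x ≡ 11 (mod 180).


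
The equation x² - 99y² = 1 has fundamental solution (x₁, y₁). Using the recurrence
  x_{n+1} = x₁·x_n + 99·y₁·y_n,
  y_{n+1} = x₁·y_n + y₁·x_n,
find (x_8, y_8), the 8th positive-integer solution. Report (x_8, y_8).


Step 1: Find the fundamental solution (x₁, y₁) of x² - 99y² = 1.
  Expand √99 as a continued fraction. a₀ = ⌊√99⌋ = 9; iterate m_{k+1} = d_k·a_k − m_k, d_{k+1} = (99 − m_{k+1}²)/d_k, a_{k+1} = ⌊(a₀ + m_{k+1})/d_{k+1}⌋ (starting m₀ = 0, d₀ = 1), with convergents p_k = a_k·p_{k-1} + p_{k-2}, q_k = a_k·q_{k-1} + q_{k-2} (p₋₁ = 1, q₋₁ = 0):
  k = 0: a₀ = 9; p₀/q₀ = 9/1; p₀² − 99·q₀² = 81 − 99 = -18.
  k = 1: m = 9, d = 18, a = ⌊(9 + 9)/18⌋ = 1; p/q = (1·9 + 1)/(1·1 + 0) = 10/1; p² − 99·q² = 100 − 99 = 1.
  The first convergent with p² − 99·q² = 1 gives the fundamental solution (x₁, y₁) = (10, 1).
Step 2: Apply the recurrence (x_{n+1}, y_{n+1}) = (x₁x_n + 99y₁y_n, x₁y_n + y₁x_n) repeatedly.
  From (x_1, y_1) = (10, 1): x_2 = 10·10 + 99·1·1 = 199; y_2 = 10·1 + 1·10 = 20.
  From (x_2, y_2) = (199, 20): x_3 = 10·199 + 99·1·20 = 3970; y_3 = 10·20 + 1·199 = 399.
  From (x_3, y_3) = (3970, 399): x_4 = 10·3970 + 99·1·399 = 79201; y_4 = 10·399 + 1·3970 = 7960.
  From (x_4, y_4) = (79201, 7960): x_5 = 10·79201 + 99·1·7960 = 1580050; y_5 = 10·7960 + 1·79201 = 158801.
  From (x_5, y_5) = (1580050, 158801): x_6 = 10·1580050 + 99·1·158801 = 31521799; y_6 = 10·158801 + 1·1580050 = 3168060.
  From (x_6, y_6) = (31521799, 3168060): x_7 = 10·31521799 + 99·1·3168060 = 628855930; y_7 = 10·3168060 + 1·31521799 = 63202399.
  From (x_7, y_7) = (628855930, 63202399): x_8 = 10·628855930 + 99·1·63202399 = 12545596801; y_8 = 10·63202399 + 1·628855930 = 1260879920.
Step 3: Verify x_8² - 99·y_8² = 157391999093261433601 - 157391999093261433600 = 1 (should be 1). ✓

(x_1, y_1) = (10, 1); (x_8, y_8) = (12545596801, 1260879920).
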